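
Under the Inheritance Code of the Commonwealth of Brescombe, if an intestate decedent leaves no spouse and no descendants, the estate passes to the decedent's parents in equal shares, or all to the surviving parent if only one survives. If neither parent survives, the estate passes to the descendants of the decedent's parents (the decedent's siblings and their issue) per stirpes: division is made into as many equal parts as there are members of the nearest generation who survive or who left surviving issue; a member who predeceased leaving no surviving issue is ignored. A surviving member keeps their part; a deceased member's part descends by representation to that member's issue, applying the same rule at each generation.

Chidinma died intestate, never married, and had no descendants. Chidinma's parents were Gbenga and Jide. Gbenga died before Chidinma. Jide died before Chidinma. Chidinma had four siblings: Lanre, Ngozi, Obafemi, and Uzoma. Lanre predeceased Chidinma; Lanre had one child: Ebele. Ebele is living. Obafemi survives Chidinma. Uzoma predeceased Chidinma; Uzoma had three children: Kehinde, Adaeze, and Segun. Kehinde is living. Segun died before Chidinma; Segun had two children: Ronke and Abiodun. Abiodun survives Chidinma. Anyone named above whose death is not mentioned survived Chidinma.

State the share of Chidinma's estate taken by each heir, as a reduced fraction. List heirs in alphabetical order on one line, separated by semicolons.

Abiodun 1/24; Adaeze 1/12; Ebele 1/4; Kehinde 1/12; Ngozi 1/4; Obafemi 1/4; Ronke 1/24

Neither parent survives and there are no descendants, so the estate passes to Chidinma's siblings and their issue per stirpes.
The estate is divided into 4 equal shares of 1/4 among Lanre, Ngozi, Obafemi, Uzoma.
Lanre predeceased; the 1/4 allotted to Lanre's branch passes to Lanre's issue by representation.
Ebele is the sole taker at this level and receives the full 1/4.
Ngozi is living and takes 1/4.
Obafemi is living and takes 1/4.
Uzoma predeceased; the 1/4 allotted to Uzoma's branch passes to Uzoma's issue by representation.
The 1/4 is divided into 3 equal shares of 1/12 among Kehinde, Adaeze, Segun.
Kehinde is living and takes 1/12.
Adaeze is living and takes 1/12.
Segun predeceased; the 1/12 allotted to Segun's branch passes to Segun's issue by representation.
The 1/12 is divided into 2 equal shares of 1/24 among Ronke, Abiodun.
Ronke is living and takes 1/24.
Abiodun is living and takes 1/24.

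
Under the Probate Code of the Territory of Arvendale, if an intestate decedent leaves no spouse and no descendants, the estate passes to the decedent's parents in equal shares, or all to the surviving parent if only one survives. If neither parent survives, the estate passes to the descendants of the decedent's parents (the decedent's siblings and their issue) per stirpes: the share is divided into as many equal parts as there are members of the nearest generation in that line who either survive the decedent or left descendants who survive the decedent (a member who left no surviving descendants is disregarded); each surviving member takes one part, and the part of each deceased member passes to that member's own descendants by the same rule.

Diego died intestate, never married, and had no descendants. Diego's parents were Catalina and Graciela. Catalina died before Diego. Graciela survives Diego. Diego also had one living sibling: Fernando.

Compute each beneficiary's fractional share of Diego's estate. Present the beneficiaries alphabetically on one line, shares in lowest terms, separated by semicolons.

Only one parent, Graciela, survives, so Graciela takes the entire estate. The siblings take nothing because a surviving parent has priority.

Graciela 1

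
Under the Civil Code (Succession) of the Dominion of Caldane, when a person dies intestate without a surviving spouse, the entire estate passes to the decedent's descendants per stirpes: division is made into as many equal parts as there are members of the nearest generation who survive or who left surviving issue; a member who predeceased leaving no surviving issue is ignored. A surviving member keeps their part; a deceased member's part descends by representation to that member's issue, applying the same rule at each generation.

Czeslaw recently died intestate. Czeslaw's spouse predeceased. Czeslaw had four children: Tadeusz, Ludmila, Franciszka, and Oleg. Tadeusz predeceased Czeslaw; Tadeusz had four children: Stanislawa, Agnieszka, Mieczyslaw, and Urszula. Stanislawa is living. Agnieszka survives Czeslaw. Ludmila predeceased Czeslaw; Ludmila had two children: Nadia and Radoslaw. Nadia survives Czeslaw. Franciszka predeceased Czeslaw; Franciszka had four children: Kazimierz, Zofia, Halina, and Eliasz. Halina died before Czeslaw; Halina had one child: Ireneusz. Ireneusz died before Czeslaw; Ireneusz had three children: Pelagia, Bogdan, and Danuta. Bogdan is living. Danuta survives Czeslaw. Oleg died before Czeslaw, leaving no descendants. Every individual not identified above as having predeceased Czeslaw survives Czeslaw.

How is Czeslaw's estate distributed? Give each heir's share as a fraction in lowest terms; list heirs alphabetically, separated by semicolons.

Agnieszka 1/12; Bogdan 1/36; Danuta 1/36; Eliasz 1/12; Kazimierz 1/12; Mieczyslaw 1/12; Nadia 1/6; Pelagia 1/36; Radoslaw 1/6; Stanislawa 1/12; Urszula 1/12; Zofia 1/12

There is no surviving spouse, so the entire estate passes to Czeslaw's descendants per stirpes.
Oleg left no surviving issue, so that branch lapses and is disregarded.
The estate is divided into 3 equal shares of 1/3 among Tadeusz, Ludmila, Franciszka.
Tadeusz predeceased; the 1/3 allotted to Tadeusz's branch passes to Tadeusz's issue by representation.
The 1/3 is divided into 4 equal shares of 1/12 among Stanislawa, Agnieszka, Mieczyslaw, Urszula.
Stanislawa is living and takes 1/12.
Agnieszka is living and takes 1/12.
Mieczyslaw is living and takes 1/12.
Urszula is living and takes 1/12.
Ludmila predeceased; the 1/3 allotted to Ludmila's branch passes to Ludmila's issue by representation.
The 1/3 is divided into 2 equal shares of 1/6 among Nadia, Radoslaw.
Nadia is living and takes 1/6.
Radoslaw is living and takes 1/6.
Franciszka predeceased; the 1/3 allotted to Franciszka's branch passes to Franciszka's issue by representation.
The 1/3 is divided into 4 equal shares of 1/12 among Kazimierz, Zofia, Halina, Eliasz.
Kazimierz is living and takes 1/12.
Zofia is living and takes 1/12.
Halina predeceased; the 1/12 allotted to Halina's branch passes to Halina's issue by representation.
Ireneusz's line is the sole branch at this level, so the full 1/12 passes to Ireneusz's issue by representation.
The 1/12 is divided into 3 equal shares of 1/36 among Pelagia, Bogdan, Danuta.
Pelagia is living and takes 1/36.
Bogdan is living and takes 1/36.
Danuta is living and takes 1/36.
Eliasz is living and takes 1/12.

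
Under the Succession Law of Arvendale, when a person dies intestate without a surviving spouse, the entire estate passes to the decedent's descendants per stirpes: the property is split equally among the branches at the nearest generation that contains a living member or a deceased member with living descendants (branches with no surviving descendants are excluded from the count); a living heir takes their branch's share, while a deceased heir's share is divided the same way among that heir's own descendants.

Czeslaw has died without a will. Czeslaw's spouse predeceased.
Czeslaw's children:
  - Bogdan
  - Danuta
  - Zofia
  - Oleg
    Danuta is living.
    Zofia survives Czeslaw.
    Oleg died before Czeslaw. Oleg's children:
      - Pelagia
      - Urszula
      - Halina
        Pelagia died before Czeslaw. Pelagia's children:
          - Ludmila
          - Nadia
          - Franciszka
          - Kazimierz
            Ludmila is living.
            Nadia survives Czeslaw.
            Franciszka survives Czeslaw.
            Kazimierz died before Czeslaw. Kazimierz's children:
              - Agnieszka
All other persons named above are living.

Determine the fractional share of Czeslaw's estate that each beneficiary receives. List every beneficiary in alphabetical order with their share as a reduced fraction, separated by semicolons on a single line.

Agnieszka 1/48; Bogdan 1/4; Danuta 1/4; Franciszka 1/48; Halina 1/12; Ludmila 1/48; Nadia 1/48; Urszula 1/12; Zofia 1/4

There is no surviving spouse, so the entire estate passes to Czeslaw's descendants per stirpes.
The estate is divided into 4 equal shares of 1/4 among Bogdan, Danuta, Zofia, Oleg.
Bogdan is living and takes 1/4.
Danuta is living and takes 1/4.
Zofia is living and takes 1/4.
Oleg predeceased; the 1/4 allotted to Oleg's branch passes to Oleg's issue by representation.
The 1/4 is divided into 3 equal shares of 1/12 among Pelagia, Urszula, Halina.
Pelagia predeceased; the 1/12 allotted to Pelagia's branch passes to Pelagia's issue by representation.
The 1/12 is divided into 4 equal shares of 1/48 among Ludmila, Nadia, Franciszka, Kazimierz.
Ludmila is living and takes 1/48.
Nadia is living and takes 1/48.
Franciszka is living and takes 1/48.
Kazimierz predeceased; the 1/48 allotted to Kazimierz's branch passes to Kazimierz's issue by representation.
Agnieszka is the sole taker at this level and receives the full 1/48.
Urszula is living and takes 1/12.
Halina is living and takes 1/12.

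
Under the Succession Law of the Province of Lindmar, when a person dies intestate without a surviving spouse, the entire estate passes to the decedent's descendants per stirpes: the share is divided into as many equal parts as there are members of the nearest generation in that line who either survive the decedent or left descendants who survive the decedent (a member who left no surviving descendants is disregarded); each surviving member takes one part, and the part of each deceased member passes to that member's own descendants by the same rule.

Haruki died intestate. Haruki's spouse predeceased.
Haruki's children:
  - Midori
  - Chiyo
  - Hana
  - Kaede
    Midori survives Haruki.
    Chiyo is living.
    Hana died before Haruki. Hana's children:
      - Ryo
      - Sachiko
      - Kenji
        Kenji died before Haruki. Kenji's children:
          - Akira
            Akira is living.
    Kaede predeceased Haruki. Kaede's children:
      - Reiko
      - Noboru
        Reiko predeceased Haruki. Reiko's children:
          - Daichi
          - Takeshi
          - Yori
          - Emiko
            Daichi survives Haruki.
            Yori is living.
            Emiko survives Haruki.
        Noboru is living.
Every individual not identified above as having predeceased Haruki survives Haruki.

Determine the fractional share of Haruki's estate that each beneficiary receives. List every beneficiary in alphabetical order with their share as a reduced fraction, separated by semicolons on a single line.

Akira 1/12; Chiyo 1/4; Daichi 1/32; Emiko 1/32; Midori 1/4; Noboru 1/8; Ryo 1/12; Sachiko 1/12; Takeshi 1/32; Yori 1/32

There is no surviving spouse, so the entire estate passes to Haruki's descendants per stirpes.
The estate is divided into 4 equal shares of 1/4 among Midori, Chiyo, Hana, Kaede.
Midori is living and takes 1/4.
Chiyo is living and takes 1/4.
Hana predeceased; the 1/4 allotted to Hana's branch passes to Hana's issue by representation.
The 1/4 is divided into 3 equal shares of 1/12 among Ryo, Sachiko, Kenji.
Ryo is living and takes 1/12.
Sachiko is living and takes 1/12.
Kenji predeceased; the 1/12 allotted to Kenji's branch passes to Kenji's issue by representation.
Akira is the sole taker at this level and receives the full 1/12.
Kaede predeceased; the 1/4 allotted to Kaede's branch passes to Kaede's issue by representation.
The 1/4 is divided into 2 equal shares of 1/8 among Reiko, Noboru.
Reiko predeceased; the 1/8 allotted to Reiko's branch passes to Reiko's issue by representation.
The 1/8 is divided into 4 equal shares of 1/32 among Daichi, Takeshi, Yori, Emiko.
Daichi is living and takes 1/32.
Takeshi is living and takes 1/32.
Yori is living and takes 1/32.
Emiko is living and takes 1/32.
Noboru is living and takes 1/8.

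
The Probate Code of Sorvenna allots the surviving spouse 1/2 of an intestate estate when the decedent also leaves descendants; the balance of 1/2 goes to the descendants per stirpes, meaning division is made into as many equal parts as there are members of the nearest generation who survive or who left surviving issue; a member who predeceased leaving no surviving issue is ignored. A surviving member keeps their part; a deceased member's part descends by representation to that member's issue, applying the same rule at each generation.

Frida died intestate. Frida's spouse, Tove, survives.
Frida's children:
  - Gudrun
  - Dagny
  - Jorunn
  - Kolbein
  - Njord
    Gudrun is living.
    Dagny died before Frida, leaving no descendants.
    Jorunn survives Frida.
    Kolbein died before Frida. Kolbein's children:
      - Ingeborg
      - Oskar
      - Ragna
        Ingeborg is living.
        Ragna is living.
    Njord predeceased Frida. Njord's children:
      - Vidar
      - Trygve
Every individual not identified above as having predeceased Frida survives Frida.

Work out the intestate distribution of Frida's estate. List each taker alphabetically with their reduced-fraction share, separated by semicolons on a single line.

Gudrun 1/8; Ingeborg 1/24; Jorunn 1/8; Oskar 1/24; Ragna 1/24; Tove 1/2; Trygve 1/16; Vidar 1/16

Tove, as surviving spouse, takes 1/2.
The remaining 1/2 passes to Frida's descendants per stirpes.
Dagny left no surviving issue, so that branch lapses and is disregarded.
The 1/2 is divided into 4 equal shares of 1/8 among Gudrun, Jorunn, Kolbein, Njord.
Gudrun is living and takes 1/8.
Jorunn is living and takes 1/8.
Kolbein predeceased; the 1/8 allotted to Kolbein's branch passes to Kolbein's issue by representation.
The 1/8 is divided into 3 equal shares of 1/24 among Ingeborg, Oskar, Ragna.
Ingeborg is living and takes 1/24.
Oskar is living and takes 1/24.
Ragna is living and takes 1/24.
Njord predeceased; the 1/8 allotted to Njord's branch passes to Njord's issue by representation.
The 1/8 is divided into 2 equal shares of 1/16 among Vidar, Trygve.
Vidar is living and takes 1/16.
Trygve is living and takes 1/16.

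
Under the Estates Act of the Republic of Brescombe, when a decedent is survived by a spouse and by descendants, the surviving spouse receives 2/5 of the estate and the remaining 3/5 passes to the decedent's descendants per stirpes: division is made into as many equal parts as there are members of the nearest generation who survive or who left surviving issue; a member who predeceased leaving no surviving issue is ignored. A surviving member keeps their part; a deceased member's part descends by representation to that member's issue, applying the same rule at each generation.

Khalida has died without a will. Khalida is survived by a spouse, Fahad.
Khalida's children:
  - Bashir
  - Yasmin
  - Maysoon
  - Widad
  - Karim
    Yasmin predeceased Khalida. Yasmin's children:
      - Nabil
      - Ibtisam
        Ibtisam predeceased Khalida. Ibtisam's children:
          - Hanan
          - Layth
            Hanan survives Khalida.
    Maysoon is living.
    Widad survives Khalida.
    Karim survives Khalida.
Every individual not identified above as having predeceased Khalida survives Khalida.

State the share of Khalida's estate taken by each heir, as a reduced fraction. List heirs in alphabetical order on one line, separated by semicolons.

Fahad, as surviving spouse, takes 2/5.
The remaining 3/5 passes to Khalida's descendants per stirpes.
The 3/5 is divided into 5 equal shares of 3/25 among Bashir, Yasmin, Maysoon, Widad, Karim.
Bashir is living and takes 3/25.
Yasmin predeceased; the 3/25 allotted to Yasmin's branch passes to Yasmin's issue by representation.
The 3/25 is divided into 2 equal shares of 3/50 among Nabil, Ibtisam.
Nabil is living and takes 3/50.
Ibtisam predeceased; the 3/50 allotted to Ibtisam's branch passes to Ibtisam's issue by representation.
The 3/50 is divided into 2 equal shares of 3/100 among Hanan, Layth.
Hanan is living and takes 3/100.
Layth is living and takes 3/100.
Maysoon is living and takes 3/25.
Widad is living and takes 3/25.
Karim is living and takes 3/25.

Bashir 3/25; Fahad 2/5; Hanan 3/100; Karim 3/25; Layth 3/100; Maysoon 3/25; Nabil 3/50; Widad 3/25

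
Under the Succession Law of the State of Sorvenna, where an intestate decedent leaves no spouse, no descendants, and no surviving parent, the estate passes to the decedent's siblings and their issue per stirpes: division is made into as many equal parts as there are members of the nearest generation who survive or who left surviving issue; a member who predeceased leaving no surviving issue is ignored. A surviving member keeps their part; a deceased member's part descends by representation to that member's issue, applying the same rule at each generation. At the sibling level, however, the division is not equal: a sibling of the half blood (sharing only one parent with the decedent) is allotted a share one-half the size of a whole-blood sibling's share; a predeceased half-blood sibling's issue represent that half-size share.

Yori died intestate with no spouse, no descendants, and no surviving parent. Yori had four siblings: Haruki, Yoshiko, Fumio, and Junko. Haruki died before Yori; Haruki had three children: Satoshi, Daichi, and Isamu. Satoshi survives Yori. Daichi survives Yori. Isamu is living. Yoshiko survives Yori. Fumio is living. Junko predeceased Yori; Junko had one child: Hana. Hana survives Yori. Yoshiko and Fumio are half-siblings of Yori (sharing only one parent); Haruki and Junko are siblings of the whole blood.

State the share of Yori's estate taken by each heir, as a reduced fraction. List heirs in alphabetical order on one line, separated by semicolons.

Daichi 1/9; Fumio 1/6; Hana 1/3; Isamu 1/9; Satoshi 1/9; Yoshiko 1/6

No spouse, descendants, or parent survives, so the estate passes to Yori's siblings per stirpes.
Half-blood siblings count for one-half the weight of whole-blood siblings at the initial division.
Dividing 1 in proportion to weights (total weight 3): Haruki (weight 1) → 1/3; Yoshiko (weight 1/2) → 1/6; Fumio (weight 1/2) → 1/6; Junko (weight 1) → 1/3.
Haruki predeceased; the 1/3 allotted to Haruki's branch passes to Haruki's issue by representation.
The 1/3 is divided into 3 equal shares of 1/9 among Satoshi, Daichi, Isamu.
Satoshi is living and takes 1/9.
Daichi is living and takes 1/9.
Isamu is living and takes 1/9.
Yoshiko is living and takes 1/6.
Fumio is living and takes 1/6.
Junko predeceased; the 1/3 allotted to Junko's branch passes to Junko's issue by representation.
Hana is the sole taker at this level and receives the full 1/3.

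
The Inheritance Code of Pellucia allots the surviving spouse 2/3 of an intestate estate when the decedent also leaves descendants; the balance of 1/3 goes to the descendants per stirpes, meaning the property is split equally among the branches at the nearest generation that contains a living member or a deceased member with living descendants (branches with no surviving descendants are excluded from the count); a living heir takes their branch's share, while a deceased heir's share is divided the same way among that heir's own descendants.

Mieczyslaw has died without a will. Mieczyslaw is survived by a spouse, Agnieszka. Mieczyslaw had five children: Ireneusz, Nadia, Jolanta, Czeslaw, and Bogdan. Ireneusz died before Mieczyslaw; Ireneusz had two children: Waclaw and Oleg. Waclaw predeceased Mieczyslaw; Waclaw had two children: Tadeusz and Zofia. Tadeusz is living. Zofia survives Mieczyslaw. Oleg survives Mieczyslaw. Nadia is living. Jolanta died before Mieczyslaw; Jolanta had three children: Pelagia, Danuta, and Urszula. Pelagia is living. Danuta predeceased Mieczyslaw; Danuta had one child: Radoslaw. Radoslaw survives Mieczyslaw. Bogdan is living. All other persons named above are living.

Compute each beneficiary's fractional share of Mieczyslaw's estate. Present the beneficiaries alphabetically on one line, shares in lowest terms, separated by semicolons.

Agnieszka 2/3; Bogdan 1/15; Czeslaw 1/15; Nadia 1/15; Oleg 1/30; Pelagia 1/45; Radoslaw 1/45; Tadeusz 1/60; Urszula 1/45; Zofia 1/60

Agnieszka, as surviving spouse, takes 2/3.
The remaining 1/3 passes to Mieczyslaw's descendants per stirpes.
The 1/3 is divided into 5 equal shares of 1/15 among Ireneusz, Nadia, Jolanta, Czeslaw, Bogdan.
Ireneusz predeceased; the 1/15 allotted to Ireneusz's branch passes to Ireneusz's issue by representation.
The 1/15 is divided into 2 equal shares of 1/30 among Waclaw, Oleg.
Waclaw predeceased; the 1/30 allotted to Waclaw's branch passes to Waclaw's issue by representation.
The 1/30 is divided into 2 equal shares of 1/60 among Tadeusz, Zofia.
Tadeusz is living and takes 1/60.
Zofia is living and takes 1/60.
Oleg is living and takes 1/30.
Nadia is living and takes 1/15.
Jolanta predeceased; the 1/15 allotted to Jolanta's branch passes to Jolanta's issue by representation.
The 1/15 is divided into 3 equal shares of 1/45 among Pelagia, Danuta, Urszula.
Pelagia is living and takes 1/45.
Danuta predeceased; the 1/45 allotted to Danuta's branch passes to Danuta's issue by representation.
Radoslaw is the sole taker at this level and receives the full 1/45.
Urszula is living and takes 1/45.
Czeslaw is living and takes 1/15.
Bogdan is living and takes 1/15.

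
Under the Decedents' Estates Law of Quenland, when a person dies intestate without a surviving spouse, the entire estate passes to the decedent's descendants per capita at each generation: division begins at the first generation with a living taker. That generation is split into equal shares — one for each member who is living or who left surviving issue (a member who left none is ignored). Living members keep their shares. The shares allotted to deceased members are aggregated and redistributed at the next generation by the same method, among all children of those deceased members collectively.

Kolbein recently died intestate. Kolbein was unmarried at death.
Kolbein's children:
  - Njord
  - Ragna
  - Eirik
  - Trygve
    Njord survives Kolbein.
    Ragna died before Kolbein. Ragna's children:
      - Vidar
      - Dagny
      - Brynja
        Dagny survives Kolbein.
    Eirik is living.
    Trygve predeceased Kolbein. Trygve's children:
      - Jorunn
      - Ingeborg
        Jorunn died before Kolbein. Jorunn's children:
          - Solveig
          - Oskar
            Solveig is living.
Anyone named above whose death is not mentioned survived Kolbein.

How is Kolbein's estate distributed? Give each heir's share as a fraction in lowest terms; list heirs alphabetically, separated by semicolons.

Brynja 1/10; Dagny 1/10; Eirik 1/4; Ingeborg 1/10; Njord 1/4; Oskar 1/20; Solveig 1/20; Vidar 1/10

There is no surviving spouse, so the entire estate passes to Kolbein's descendants per capita at each generation.
At generation 1 (Njord, Ragna, Eirik, Trygve) there are 4 shares of (1)/4 = 1/4 each.
Living: Njord and Eirik — each takes 1/4.
Deceased: Ragna and Trygve. Their combined 1/2 is pooled and carried to generation 2.
At generation 2 (Vidar, Dagny, Brynja, Jorunn, Ingeborg) there are 5 shares of (1/2)/5 = 1/10 each.
Living: Vidar, Dagny, Brynja, and Ingeborg — each takes 1/10.
Deceased: Jorunn. That 1/10 share is carried to generation 3.
At generation 3 (Solveig, Oskar) there are 2 shares of (1/10)/2 = 1/20 each.
Living: Solveig and Oskar — each takes 1/20.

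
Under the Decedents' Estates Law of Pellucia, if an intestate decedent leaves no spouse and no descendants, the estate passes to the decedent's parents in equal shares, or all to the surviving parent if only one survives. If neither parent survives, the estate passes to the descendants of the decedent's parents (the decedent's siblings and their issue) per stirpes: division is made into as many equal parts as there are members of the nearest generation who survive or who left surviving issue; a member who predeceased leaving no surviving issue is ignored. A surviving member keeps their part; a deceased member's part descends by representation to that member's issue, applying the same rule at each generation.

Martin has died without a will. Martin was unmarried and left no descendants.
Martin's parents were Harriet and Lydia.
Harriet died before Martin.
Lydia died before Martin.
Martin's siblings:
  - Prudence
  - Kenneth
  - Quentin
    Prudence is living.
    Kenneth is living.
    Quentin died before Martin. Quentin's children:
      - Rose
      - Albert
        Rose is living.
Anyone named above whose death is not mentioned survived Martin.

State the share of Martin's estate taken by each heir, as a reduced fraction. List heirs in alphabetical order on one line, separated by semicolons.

Albert 1/6; Kenneth 1/3; Prudence 1/3; Rose 1/6

Neither parent survives and there are no descendants, so the estate passes to Martin's siblings and their issue per stirpes.
The estate is divided into 3 equal shares of 1/3 among Prudence, Kenneth, Quentin.
Prudence is living and takes 1/3.
Kenneth is living and takes 1/3.
Quentin predeceased; the 1/3 allotted to Quentin's branch passes to Quentin's issue by representation.
The 1/3 is divided into 2 equal shares of 1/6 among Rose, Albert.
Rose is living and takes 1/6.
Albert is living and takes 1/6.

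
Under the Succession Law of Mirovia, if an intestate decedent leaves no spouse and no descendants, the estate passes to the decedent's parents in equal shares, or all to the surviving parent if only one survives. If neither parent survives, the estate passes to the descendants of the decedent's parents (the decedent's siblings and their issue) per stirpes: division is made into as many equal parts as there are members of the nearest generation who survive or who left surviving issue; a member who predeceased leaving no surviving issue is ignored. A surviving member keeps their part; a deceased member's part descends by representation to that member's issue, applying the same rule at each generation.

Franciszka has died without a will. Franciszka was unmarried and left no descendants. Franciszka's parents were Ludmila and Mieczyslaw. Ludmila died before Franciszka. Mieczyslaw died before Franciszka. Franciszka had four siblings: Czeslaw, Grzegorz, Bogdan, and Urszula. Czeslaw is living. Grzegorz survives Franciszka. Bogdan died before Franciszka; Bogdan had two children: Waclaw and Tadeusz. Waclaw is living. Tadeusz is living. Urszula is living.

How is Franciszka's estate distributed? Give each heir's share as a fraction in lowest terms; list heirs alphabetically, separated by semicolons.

Neither parent survives and there are no descendants, so the estate passes to Franciszka's siblings and their issue per stirpes.
The estate is divided into 4 equal shares of 1/4 among Czeslaw, Grzegorz, Bogdan, Urszula.
Czeslaw is living and takes 1/4.
Grzegorz is living and takes 1/4.
Bogdan predeceased; the 1/4 allotted to Bogdan's branch passes to Bogdan's issue by representation.
The 1/4 is divided into 2 equal shares of 1/8 among Waclaw, Tadeusz.
Waclaw is living and takes 1/8.
Tadeusz is living and takes 1/8.
Urszula is living and takes 1/4.

Czeslaw 1/4; Grzegorz 1/4; Tadeusz 1/8; Urszula 1/4; Waclaw 1/8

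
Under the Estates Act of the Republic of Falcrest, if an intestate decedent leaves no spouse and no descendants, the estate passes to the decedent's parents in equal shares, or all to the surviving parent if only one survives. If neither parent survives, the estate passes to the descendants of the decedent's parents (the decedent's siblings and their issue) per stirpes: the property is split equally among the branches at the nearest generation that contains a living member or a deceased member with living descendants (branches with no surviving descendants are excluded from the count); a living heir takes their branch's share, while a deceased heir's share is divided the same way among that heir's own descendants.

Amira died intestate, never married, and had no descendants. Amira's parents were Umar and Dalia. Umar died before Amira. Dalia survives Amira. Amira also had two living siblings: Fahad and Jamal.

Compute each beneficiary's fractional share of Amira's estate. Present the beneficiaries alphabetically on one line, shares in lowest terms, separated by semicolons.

Only one parent, Dalia, survives, so Dalia takes the entire estate. The siblings take nothing because a surviving parent has priority.

Dalia 1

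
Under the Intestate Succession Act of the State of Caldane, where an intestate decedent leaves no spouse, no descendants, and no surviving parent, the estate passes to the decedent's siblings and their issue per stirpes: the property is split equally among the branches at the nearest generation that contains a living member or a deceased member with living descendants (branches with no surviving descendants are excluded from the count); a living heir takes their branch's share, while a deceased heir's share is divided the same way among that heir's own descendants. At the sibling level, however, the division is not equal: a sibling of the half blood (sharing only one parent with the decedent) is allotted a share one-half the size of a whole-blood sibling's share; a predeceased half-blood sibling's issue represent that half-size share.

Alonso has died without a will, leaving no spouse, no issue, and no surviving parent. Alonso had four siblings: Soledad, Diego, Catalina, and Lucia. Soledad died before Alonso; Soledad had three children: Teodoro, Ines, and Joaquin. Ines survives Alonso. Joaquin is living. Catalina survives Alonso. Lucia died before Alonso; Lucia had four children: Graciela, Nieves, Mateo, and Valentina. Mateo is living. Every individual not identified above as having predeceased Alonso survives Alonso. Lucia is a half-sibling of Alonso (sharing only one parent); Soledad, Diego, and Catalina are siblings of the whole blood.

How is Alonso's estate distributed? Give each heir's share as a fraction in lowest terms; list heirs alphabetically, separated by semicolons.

No spouse, descendants, or parent survives, so the estate passes to Alonso's siblings per stirpes.
Half-blood siblings count for one-half the weight of whole-blood siblings at the initial division.
Dividing 1 in proportion to weights (total weight 7/2): Soledad (weight 1) → 2/7; Diego (weight 1) → 2/7; Catalina (weight 1) → 2/7; Lucia (weight 1/2) → 1/7.
Soledad predeceased; the 2/7 allotted to Soledad's branch passes to Soledad's issue by representation.
The 2/7 is divided into 3 equal shares of 2/21 among Teodoro, Ines, Joaquin.
Teodoro is living and takes 2/21.
Ines is living and takes 2/21.
Joaquin is living and takes 2/21.
Diego is living and takes 2/7.
Catalina is living and takes 2/7.
Lucia predeceased; the 1/7 allotted to Lucia's branch passes to Lucia's issue by representation.
The 1/7 is divided into 4 equal shares of 1/28 among Graciela, Nieves, Mateo, Valentina.
Graciela is living and takes 1/28.
Nieves is living and takes 1/28.
Mateo is living and takes 1/28.
Valentina is living and takes 1/28.

Catalina 2/7; Diego 2/7; Graciela 1/28; Ines 2/21; Joaquin 2/21; Mateo 1/28; Nieves 1/28; Teodoro 2/21; Valentina 1/28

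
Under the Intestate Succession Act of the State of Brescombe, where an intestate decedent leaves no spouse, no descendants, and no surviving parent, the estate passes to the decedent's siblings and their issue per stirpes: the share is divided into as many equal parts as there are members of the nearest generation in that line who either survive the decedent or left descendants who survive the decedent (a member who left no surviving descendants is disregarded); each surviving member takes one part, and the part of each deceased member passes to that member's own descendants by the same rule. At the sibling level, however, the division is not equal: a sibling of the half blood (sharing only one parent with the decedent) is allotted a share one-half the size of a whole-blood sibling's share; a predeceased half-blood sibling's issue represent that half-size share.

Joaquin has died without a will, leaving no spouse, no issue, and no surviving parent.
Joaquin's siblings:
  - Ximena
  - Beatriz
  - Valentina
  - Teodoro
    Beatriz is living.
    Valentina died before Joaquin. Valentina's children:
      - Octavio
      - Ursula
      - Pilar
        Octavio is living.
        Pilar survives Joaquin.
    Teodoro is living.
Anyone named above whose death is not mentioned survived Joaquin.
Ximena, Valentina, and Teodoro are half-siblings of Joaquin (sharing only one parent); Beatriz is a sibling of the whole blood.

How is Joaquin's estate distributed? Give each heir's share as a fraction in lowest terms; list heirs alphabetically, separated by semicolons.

No spouse, descendants, or parent survives, so the estate passes to Joaquin's siblings per stirpes.
Half-blood siblings count for one-half the weight of whole-blood siblings at the initial division.
Dividing 1 in proportion to weights (total weight 5/2): Ximena (weight 1/2) → 1/5; Beatriz (weight 1) → 2/5; Valentina (weight 1/2) → 1/5; Teodoro (weight 1/2) → 1/5.
Ximena is living and takes 1/5.
Beatriz is living and takes 2/5.
Valentina predeceased; the 1/5 allotted to Valentina's branch passes to Valentina's issue by representation.
The 1/5 is divided into 3 equal shares of 1/15 among Octavio, Ursula, Pilar.
Octavio is living and takes 1/15.
Ursula is living and takes 1/15.
Pilar is living and takes 1/15.
Teodoro is living and takes 1/5.

Beatriz 2/5; Octavio 1/15; Pilar 1/15; Teodoro 1/5; Ursula 1/15; Ximena 1/5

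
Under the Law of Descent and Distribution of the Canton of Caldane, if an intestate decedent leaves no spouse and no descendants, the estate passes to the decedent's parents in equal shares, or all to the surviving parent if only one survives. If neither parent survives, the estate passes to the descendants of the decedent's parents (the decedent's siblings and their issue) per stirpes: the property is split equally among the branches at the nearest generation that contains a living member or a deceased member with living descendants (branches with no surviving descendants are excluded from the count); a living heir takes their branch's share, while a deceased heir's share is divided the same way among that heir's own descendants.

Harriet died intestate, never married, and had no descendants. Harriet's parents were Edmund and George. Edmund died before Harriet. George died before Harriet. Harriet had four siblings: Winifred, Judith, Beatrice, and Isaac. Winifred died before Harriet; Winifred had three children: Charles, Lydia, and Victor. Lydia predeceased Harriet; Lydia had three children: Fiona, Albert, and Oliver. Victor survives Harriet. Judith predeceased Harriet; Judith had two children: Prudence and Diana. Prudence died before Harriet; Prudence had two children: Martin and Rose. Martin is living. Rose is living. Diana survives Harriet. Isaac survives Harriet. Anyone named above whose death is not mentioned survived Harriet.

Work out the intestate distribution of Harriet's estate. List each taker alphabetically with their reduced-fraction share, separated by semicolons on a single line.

Neither parent survives and there are no descendants, so the estate passes to Harriet's siblings and their issue per stirpes.
The estate is divided into 4 equal shares of 1/4 among Winifred, Judith, Beatrice, Isaac.
Winifred predeceased; the 1/4 allotted to Winifred's branch passes to Winifred's issue by representation.
The 1/4 is divided into 3 equal shares of 1/12 among Charles, Lydia, Victor.
Charles is living and takes 1/12.
Lydia predeceased; the 1/12 allotted to Lydia's branch passes to Lydia's issue by representation.
The 1/12 is divided into 3 equal shares of 1/36 among Fiona, Albert, Oliver.
Fiona is living and takes 1/36.
Albert is living and takes 1/36.
Oliver is living and takes 1/36.
Victor is living and takes 1/12.
Judith predeceased; the 1/4 allotted to Judith's branch passes to Judith's issue by representation.
The 1/4 is divided into 2 equal shares of 1/8 among Prudence, Diana.
Prudence predeceased; the 1/8 allotted to Prudence's branch passes to Prudence's issue by representation.
The 1/8 is divided into 2 equal shares of 1/16 among Martin, Rose.
Martin is living and takes 1/16.
Rose is living and takes 1/16.
Diana is living and takes 1/8.
Beatrice is living and takes 1/4.
Isaac is living and takes 1/4.

Albert 1/36; Beatrice 1/4; Charles 1/12; Diana 1/8; Fiona 1/36; Isaac 1/4; Martin 1/16; Oliver 1/36; Rose 1/16; Victor 1/12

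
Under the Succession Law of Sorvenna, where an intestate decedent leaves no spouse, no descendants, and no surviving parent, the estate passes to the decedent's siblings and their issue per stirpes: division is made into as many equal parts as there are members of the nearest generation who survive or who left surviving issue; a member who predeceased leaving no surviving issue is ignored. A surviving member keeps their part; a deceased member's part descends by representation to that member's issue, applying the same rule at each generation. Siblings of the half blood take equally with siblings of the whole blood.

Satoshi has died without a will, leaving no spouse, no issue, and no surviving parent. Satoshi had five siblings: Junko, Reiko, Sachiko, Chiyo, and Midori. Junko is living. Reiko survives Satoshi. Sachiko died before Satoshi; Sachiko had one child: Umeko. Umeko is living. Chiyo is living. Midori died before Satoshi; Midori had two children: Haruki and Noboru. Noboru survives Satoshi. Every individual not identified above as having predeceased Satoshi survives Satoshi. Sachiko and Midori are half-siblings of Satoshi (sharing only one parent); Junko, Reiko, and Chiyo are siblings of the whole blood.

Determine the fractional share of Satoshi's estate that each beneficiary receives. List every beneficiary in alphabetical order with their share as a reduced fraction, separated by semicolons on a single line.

Chiyo 1/5; Haruki 1/10; Junko 1/5; Noboru 1/10; Reiko 1/5; Umeko 1/5

No spouse, descendants, or parent survives, so the estate passes to Satoshi's siblings per stirpes.
Half-blood and whole-blood siblings take equally under the stated rule.
The estate is divided into 5 equal shares of 1/5 among Junko, Reiko, Sachiko, Chiyo, Midori.
Junko is living and takes 1/5.
Reiko is living and takes 1/5.
Sachiko predeceased; the 1/5 allotted to Sachiko's branch passes to Sachiko's issue by representation.
Umeko is the sole taker at this level and receives the full 1/5.
Chiyo is living and takes 1/5.
Midori predeceased; the 1/5 allotted to Midori's branch passes to Midori's issue by representation.
The 1/5 is divided into 2 equal shares of 1/10 among Haruki, Noboru.
Haruki is living and takes 1/10.
Noboru is living and takes 1/10.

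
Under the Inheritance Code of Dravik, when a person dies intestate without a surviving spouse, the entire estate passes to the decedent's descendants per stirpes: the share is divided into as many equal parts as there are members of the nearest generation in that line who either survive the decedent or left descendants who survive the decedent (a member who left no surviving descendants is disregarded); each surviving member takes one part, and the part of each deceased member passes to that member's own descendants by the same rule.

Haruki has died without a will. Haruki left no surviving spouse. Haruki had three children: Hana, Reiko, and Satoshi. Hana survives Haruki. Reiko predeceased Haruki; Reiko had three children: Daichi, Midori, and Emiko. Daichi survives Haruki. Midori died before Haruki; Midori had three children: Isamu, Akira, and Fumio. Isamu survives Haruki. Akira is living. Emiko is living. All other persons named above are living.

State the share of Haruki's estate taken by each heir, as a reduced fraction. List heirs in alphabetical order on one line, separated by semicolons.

Akira 1/27; Daichi 1/9; Emiko 1/9; Fumio 1/27; Hana 1/3; Isamu 1/27; Satoshi 1/3

There is no surviving spouse, so the entire estate passes to Haruki's descendants per stirpes.
The estate is divided into 3 equal shares of 1/3 among Hana, Reiko, Satoshi.
Hana is living and takes 1/3.
Reiko predeceased; the 1/3 allotted to Reiko's branch passes to Reiko's issue by representation.
The 1/3 is divided into 3 equal shares of 1/9 among Daichi, Midori, Emiko.
Daichi is living and takes 1/9.
Midori predeceased; the 1/9 allotted to Midori's branch passes to Midori's issue by representation.
The 1/9 is divided into 3 equal shares of 1/27 among Isamu, Akira, Fumio.
Isamu is living and takes 1/27.
Akira is living and takes 1/27.
Fumio is living and takes 1/27.
Emiko is living and takes 1/9.
Satoshi is living and takes 1/3.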